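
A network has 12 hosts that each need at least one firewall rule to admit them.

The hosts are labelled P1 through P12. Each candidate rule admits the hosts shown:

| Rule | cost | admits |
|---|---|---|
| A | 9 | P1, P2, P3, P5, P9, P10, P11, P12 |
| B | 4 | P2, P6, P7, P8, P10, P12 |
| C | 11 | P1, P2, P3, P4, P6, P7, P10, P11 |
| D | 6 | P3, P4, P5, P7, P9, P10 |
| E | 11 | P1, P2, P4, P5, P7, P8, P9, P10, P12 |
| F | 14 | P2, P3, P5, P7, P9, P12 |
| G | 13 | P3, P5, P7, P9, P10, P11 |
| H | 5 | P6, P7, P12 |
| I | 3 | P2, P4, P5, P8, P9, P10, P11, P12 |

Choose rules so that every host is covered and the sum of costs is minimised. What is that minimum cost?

C, I together cover every host (C ∪ I = {P1, P2, P3, P4, P5, P6, P7, P8, P9, P10, P11, P12}); total cost 11 + 3 = 14.
The greedy pick I, B, A costs 16; no covering selection beats 14.

14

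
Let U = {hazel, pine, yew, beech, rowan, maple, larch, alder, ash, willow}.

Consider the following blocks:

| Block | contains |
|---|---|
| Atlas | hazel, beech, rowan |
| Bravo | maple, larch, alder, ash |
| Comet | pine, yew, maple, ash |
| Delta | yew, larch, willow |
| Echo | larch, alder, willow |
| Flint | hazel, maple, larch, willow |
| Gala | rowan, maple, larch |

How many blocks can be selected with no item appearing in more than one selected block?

3

Atlas, Comet, Echo are pairwise disjoint (Atlas={hazel,beech,rowan}; Comet={pine,yew,maple,ash}; Echo={larch,alder,willow}).
Every remaining block overlaps one of these, and no 4 of the listed blocks are pairwise disjoint, so 3 is the maximum.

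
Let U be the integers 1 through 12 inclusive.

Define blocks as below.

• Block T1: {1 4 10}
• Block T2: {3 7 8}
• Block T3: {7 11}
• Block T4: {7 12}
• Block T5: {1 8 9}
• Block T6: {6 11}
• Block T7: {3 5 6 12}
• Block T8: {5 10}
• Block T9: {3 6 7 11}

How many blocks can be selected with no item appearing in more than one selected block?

T4, T5, T6, T8 are pairwise disjoint (T4={7,12}; T5={1,8,9}; T6={6,11}; T8={5,10}).
Every remaining block overlaps one of these, and no 5 of the listed blocks are pairwise disjoint, so 4 is the maximum.

4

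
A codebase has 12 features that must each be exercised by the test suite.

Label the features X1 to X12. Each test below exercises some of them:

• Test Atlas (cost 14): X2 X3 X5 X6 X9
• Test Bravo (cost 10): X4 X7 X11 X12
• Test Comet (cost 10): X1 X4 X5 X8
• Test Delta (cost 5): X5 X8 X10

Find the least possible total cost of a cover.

39

Atlas, Bravo, Comet, Delta together cover every feature (Atlas ∪ Bravo ∪ Comet ∪ Delta = {X1, X2, X3, X4, X5, X6, X7, X8, X9, X10, X11, X12}); total cost 14 + 10 + 10 + 5 = 39.
No covering selection has total cost below 39.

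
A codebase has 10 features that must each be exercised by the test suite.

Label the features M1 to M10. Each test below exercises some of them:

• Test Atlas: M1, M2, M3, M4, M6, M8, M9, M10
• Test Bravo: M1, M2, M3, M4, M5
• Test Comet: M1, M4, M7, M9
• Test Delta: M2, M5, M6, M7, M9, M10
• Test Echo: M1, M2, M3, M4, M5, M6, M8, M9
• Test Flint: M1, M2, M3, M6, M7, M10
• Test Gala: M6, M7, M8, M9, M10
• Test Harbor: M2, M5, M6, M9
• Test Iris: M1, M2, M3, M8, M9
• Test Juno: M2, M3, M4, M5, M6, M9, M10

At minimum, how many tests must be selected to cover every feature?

2

Take {Echo, Flint}. Their union is {M1, M2, M3, M4, M5, M6, M7, M8, M9, M10}, which is all 10 features.
No single test has all 10 features (the largest, Atlas, has 8), so 2 is optimal.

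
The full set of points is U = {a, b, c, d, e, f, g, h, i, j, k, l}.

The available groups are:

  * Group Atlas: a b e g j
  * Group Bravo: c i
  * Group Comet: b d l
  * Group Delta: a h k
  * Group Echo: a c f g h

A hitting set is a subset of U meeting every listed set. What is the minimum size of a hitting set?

The 3 points {b, c, h} hit every group.
The groups Bravo, Comet, Delta are pairwise disjoint, so any hitting set needs a separate point for each — at least 3. Hence 3 is optimal.

3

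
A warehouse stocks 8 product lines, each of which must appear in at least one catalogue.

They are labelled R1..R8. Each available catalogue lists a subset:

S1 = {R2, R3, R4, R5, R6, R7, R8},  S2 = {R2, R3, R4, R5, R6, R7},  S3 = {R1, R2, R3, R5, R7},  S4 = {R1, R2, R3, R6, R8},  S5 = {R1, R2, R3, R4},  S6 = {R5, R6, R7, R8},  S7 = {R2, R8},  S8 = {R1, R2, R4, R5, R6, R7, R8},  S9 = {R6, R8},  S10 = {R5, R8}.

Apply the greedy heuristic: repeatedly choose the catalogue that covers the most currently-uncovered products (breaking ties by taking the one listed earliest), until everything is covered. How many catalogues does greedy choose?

2

Greedy: pick S1 (covers 7 new) → pick S3 (covers 1 new). Total picks: 2.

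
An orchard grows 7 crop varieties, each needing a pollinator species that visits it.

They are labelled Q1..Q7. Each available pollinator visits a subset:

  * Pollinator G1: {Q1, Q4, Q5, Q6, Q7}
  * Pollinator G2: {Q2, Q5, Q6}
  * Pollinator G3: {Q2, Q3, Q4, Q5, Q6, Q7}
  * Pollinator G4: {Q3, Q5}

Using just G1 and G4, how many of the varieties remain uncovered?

1

Union of G1, G4 = {Q1, Q3, Q4, Q5, Q6, Q7}.
Not covered: Q2 — 1 variety.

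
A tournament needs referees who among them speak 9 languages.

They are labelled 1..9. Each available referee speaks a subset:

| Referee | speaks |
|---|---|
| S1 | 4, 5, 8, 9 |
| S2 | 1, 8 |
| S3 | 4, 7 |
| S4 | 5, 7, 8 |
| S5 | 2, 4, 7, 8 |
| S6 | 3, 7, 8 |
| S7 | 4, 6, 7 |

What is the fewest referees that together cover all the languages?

Take {S1, S2, S5, S6, S7}. Their union is {1, 2, 3, 4, 5, 6, 7, 8, 9}, which is all 9 languages.
No 4 of the 7 referees cover everything (all 35 combinations miss at least one language), so 5 is optimal.

5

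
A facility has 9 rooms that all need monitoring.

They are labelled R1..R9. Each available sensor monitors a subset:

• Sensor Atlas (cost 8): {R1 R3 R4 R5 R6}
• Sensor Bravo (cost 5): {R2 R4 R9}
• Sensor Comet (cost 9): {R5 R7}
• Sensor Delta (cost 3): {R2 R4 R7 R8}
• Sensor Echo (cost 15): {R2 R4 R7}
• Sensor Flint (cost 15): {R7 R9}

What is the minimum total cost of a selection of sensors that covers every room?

16

Atlas, Bravo, Delta together cover every room (Atlas ∪ Bravo ∪ Delta = {R1, R2, R3, R4, R5, R6, R7, R8, R9}); total cost 8 + 5 + 3 = 16.
No covering selection has total cost below 16.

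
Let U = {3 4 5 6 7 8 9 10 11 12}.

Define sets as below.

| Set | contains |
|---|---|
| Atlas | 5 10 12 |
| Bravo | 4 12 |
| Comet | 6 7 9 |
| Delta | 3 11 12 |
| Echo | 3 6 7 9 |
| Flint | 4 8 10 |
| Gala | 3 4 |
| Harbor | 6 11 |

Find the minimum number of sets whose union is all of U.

Atlas, Delta, Echo, and Flint cover everything between them: the union {3, 4, 5, 6, 7, 8, 9, 10, 11, 12} is all of U.
No 3 of the 8 sets cover everything (all 56 combinations miss at least one item), so 4 is optimal.

4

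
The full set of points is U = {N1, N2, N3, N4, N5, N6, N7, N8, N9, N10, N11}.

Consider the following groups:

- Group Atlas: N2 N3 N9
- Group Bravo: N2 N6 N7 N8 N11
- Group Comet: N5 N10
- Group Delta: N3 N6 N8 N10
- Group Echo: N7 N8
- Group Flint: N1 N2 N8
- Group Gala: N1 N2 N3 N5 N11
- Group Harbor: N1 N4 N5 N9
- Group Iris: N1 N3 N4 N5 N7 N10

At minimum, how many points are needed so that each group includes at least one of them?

H = {N2, N5, N8} meets every group (each contains at least one member of H), and |H| = 3.
The groups Atlas, Comet, Echo are pairwise disjoint, so any hitting set needs a separate point for each — at least 3. Hence 3 is optimal.

3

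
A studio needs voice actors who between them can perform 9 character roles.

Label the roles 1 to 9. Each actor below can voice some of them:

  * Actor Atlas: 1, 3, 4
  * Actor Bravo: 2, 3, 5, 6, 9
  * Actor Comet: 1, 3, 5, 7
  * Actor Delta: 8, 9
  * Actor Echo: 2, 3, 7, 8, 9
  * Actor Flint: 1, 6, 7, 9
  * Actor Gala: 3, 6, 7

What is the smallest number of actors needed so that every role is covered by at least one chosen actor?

Take {Atlas, Bravo, Echo}. Their union is {1, 2, 3, 4, 5, 6, 7, 8, 9}, which is all 9 roles.
Only Atlas contains 4, so Atlas is forced; the remaining 6 roles need at least 2 more actors (each remaining actor adds at most 4) — so at least 3 actors are needed, and 3 is optimal.

3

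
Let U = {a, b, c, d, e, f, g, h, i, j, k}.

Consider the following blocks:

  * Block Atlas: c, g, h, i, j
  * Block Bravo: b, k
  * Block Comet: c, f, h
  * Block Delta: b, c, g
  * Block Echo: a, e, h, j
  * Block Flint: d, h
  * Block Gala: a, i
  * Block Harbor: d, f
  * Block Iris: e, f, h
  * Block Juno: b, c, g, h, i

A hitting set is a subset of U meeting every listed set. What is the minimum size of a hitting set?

T = {a, b, f, h} meets every block (each contains at least one member of T), and |T| = 4.
No choice of 3 points meets every block, so 4 is the minimum.

4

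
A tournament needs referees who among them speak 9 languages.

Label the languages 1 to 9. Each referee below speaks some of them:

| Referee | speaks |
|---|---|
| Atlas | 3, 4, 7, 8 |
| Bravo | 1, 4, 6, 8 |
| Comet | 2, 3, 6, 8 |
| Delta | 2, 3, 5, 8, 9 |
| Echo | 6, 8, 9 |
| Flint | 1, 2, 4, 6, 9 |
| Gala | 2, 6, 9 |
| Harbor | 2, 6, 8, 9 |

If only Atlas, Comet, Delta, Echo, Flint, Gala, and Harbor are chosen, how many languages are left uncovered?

Union of Atlas, Comet, Delta, Echo, Flint, Gala, Harbor = {1, 2, 3, 4, 5, 6, 7, 8, 9} — that's every language, so 0 are uncovered.

0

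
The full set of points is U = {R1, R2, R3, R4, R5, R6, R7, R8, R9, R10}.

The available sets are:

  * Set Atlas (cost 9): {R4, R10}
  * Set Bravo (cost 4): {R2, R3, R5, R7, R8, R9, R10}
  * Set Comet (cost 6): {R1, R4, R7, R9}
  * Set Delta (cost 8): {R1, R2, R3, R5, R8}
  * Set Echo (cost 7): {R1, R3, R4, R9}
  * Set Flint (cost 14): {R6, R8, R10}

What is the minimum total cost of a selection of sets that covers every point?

24

Bravo, Comet, Flint together cover every point (Bravo ∪ Comet ∪ Flint = {R1, R2, R3, R4, R5, R6, R7, R8, R9, R10}); total cost 4 + 6 + 14 = 24.
No covering selection has total cost below 24.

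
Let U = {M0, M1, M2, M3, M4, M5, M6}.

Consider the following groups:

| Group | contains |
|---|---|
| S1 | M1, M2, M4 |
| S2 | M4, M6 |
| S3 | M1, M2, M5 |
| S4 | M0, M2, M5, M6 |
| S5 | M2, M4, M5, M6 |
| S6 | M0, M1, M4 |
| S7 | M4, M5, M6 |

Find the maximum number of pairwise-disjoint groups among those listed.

2

S2, S3 are pairwise disjoint (S2={M4,M6}; S3={M1,M2,M5}).
Every remaining group overlaps one of these, and no 3 of the listed groups are pairwise disjoint, so 2 is the maximum.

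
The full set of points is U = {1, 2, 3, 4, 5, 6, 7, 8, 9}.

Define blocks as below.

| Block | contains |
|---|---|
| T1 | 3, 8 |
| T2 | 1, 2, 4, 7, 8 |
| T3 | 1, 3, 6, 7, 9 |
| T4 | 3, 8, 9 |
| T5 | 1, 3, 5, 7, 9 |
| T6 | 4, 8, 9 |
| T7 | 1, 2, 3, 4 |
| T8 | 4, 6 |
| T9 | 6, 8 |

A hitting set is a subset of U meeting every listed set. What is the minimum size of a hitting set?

Take H = {3, 4, 8}. Each listed block contains at least one of these, so H is a hitting set of size 3.
No choice of 2 points meets every block, so 3 is the minimum.

3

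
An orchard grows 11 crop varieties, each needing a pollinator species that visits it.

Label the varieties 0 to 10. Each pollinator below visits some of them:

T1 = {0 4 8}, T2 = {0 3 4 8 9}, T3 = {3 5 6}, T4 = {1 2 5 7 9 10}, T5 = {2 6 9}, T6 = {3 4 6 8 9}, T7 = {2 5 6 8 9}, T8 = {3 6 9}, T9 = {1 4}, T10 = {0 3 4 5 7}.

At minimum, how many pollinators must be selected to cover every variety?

3

Take {T2, T4, T5}. Their union is {0, 1, 2, 3, 4, 5, 6, 7, 8, 9, 10}, which is all 11 varieties.
Only T4 contains 10, so T4 is forced; the remaining 5 varieties need at least 2 more pollinators (each remaining pollinator adds at most 4) — so at least 3 pollinators are needed, and 3 is optimal.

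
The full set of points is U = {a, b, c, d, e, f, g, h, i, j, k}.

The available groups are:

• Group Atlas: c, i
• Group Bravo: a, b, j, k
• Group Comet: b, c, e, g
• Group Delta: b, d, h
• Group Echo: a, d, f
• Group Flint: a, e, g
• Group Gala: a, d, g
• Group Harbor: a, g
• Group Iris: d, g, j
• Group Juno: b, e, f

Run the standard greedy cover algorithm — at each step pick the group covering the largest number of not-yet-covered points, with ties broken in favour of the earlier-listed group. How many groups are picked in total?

Greedy: pick Bravo (covers 4 new) → pick Comet (covers 3 new) → pick Delta (covers 2 new) → pick Atlas (covers 1 new) → pick Echo (covers 1 new). Total picks: 5.

5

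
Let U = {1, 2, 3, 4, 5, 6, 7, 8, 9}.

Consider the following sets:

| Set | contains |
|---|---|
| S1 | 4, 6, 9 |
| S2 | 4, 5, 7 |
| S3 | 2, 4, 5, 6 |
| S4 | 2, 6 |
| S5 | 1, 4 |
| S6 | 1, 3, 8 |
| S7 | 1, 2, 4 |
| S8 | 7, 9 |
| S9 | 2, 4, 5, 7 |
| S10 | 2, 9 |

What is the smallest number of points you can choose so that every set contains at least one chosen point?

4

The 4 points {2, 4, 7, 8} hit every set.
No choice of 3 points meets every set, so 4 is the minimum.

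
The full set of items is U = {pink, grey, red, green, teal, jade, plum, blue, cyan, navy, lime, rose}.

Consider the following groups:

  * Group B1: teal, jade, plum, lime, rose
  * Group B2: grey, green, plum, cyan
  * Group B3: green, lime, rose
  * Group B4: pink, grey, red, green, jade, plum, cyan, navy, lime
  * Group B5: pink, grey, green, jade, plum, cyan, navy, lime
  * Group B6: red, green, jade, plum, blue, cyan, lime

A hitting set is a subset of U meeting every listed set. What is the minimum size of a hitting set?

2

H = {green, plum} meets every group (each contains at least one member of H), and |H| = 2.
No single item lies in every group, so at least 2 are needed and 2 is optimal.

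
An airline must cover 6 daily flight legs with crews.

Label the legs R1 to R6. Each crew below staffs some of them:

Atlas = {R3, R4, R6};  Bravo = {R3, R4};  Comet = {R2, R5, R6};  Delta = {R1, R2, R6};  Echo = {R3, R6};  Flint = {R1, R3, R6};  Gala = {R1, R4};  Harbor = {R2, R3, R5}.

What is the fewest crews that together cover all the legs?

Atlas and Comet and Delta together: Atlas ∪ Comet ∪ Delta = {R1, R2, R3, R4, R5, R6} — every leg is covered.
No 2 of the 8 crews cover everything (all 28 combinations miss at least one leg), so 3 is optimal.

3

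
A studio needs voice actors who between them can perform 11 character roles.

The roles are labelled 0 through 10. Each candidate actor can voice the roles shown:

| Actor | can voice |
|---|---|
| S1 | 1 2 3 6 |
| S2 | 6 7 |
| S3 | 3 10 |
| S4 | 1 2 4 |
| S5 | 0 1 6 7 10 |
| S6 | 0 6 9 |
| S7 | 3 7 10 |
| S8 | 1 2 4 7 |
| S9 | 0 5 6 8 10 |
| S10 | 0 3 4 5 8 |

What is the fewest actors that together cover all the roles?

4

S5 and S6 and S8 and S10 together: S5 ∪ S6 ∪ S8 ∪ S10 = {0, 1, 2, 3, 4, 5, 6, 7, 8, 9, 10} — every role is covered.
No 3 of the 10 actors cover everything (all 120 combinations miss at least one role), so 4 is optimal.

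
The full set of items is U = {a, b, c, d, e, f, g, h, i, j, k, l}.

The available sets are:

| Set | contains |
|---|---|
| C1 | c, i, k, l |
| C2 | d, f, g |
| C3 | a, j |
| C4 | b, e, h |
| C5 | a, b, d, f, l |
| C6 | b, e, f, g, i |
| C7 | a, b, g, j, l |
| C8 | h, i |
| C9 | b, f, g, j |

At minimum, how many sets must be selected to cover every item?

C1, C4, C5, and C7 cover everything between them: the union {a, b, c, d, e, f, g, h, i, j, k, l} is all of U.
No 3 of the 9 sets cover everything (all 84 combinations miss at least one item), so 4 is optimal.

4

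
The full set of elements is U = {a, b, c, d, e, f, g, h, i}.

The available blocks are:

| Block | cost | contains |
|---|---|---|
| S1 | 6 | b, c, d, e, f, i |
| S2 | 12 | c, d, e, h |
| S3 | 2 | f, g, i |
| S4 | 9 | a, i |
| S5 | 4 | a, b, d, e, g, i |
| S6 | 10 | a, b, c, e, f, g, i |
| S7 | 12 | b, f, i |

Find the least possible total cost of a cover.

S2, S3, S5 together cover every element (S2 ∪ S3 ∪ S5 = {a, b, c, d, e, f, g, h, i}); total cost 12 + 2 + 4 = 18.
The greedy pick S3, S5, S1, S2 costs 24; no covering selection beats 18.

18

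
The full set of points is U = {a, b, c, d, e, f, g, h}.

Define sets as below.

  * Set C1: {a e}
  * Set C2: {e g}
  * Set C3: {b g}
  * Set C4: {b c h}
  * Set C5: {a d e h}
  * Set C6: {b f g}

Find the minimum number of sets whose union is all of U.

3

Take {C4, C5, C6}. Their union is {a, b, c, d, e, f, g, h}, which is all 8 points.
Only C4 contains c, so C4 is forced; the remaining 5 points need at least 2 more sets (each remaining set adds at most 3) — so at least 3 sets are needed, and 3 is optimal.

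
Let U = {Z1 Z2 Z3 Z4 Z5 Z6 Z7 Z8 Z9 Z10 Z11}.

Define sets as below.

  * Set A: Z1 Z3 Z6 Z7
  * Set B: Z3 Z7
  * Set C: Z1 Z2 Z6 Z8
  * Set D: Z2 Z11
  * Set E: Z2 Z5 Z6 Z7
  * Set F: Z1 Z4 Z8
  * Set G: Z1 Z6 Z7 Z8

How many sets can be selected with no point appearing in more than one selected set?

3

B, D, F are pairwise disjoint (B={Z3,Z7}; D={Z2,Z11}; F={Z1,Z4,Z8}).
Every remaining set overlaps one of these, and no 4 of the listed sets are pairwise disjoint, so 3 is the maximum.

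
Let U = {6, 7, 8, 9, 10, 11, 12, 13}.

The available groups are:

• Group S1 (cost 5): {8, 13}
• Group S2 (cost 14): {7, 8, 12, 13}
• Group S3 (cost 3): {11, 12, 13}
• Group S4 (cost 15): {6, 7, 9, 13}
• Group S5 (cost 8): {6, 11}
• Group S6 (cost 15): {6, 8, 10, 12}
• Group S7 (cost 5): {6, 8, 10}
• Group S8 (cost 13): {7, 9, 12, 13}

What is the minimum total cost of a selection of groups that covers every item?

S3, S7, S8 together cover every item (S3 ∪ S7 ∪ S8 = {6, 7, 8, 9, 10, 11, 12, 13}); total cost 3 + 5 + 13 = 21.
No covering selection has total cost below 21.

21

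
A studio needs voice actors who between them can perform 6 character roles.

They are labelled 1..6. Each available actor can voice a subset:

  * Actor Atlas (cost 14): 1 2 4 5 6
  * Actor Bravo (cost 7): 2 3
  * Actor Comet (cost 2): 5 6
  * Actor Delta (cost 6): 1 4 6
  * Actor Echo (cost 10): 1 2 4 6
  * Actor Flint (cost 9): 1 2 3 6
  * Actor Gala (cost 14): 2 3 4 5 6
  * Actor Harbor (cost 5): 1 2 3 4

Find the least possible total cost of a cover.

Comet, Harbor together cover every role (Comet ∪ Harbor = {1, 2, 3, 4, 5, 6}); total cost 2 + 5 = 7.
No covering selection has total cost below 7.

7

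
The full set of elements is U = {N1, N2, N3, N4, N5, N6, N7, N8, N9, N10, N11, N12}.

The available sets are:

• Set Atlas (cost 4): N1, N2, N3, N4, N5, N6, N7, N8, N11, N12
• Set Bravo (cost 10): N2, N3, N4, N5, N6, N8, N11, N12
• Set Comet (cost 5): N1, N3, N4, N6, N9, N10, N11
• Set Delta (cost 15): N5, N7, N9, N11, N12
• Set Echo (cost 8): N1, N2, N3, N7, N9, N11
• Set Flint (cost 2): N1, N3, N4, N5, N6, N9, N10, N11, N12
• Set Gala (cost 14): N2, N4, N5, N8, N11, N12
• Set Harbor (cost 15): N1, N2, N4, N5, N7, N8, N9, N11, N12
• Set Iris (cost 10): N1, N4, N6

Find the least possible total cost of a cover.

Atlas, Flint together cover every element (Atlas ∪ Flint = {N1, N2, N3, N4, N5, N6, N7, N8, N9, N10, N11, N12}); total cost 4 + 2 = 6.
No covering selection has total cost below 6.

6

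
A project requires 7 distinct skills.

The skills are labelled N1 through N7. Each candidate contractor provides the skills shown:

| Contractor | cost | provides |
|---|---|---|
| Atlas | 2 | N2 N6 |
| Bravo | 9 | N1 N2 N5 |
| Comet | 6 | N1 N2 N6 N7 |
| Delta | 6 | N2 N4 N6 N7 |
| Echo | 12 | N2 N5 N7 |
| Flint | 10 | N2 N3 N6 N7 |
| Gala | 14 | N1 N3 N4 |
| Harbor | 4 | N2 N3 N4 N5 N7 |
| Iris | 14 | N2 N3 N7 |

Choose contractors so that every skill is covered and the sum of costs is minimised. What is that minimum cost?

Comet, Harbor together cover every skill (Comet ∪ Harbor = {N1, N2, N3, N4, N5, N6, N7}); total cost 6 + 4 = 10.
The greedy pick Harbor, Atlas, Comet costs 12; no covering selection beats 10.

10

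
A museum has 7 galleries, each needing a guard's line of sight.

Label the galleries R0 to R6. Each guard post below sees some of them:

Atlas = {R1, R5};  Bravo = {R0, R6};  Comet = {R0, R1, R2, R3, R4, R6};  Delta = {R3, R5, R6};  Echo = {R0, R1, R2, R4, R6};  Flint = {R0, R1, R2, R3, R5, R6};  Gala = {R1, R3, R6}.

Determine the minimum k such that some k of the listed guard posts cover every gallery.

Comet and Delta together: Comet ∪ Delta = {R0, R1, R2, R3, R4, R5, R6} — every gallery is covered.
No single guard post has all 7 galleries (the largest, Comet, has 6), so 2 is optimal.

2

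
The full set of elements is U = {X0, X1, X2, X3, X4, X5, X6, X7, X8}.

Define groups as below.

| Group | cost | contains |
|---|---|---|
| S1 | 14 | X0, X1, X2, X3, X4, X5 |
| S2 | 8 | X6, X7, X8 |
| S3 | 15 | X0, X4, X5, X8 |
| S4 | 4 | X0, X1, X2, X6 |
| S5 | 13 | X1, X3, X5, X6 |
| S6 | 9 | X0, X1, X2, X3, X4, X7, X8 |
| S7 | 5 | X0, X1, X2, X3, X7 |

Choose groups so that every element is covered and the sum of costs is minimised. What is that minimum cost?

22

S5, S6 together cover every element (S5 ∪ S6 = {X0, X1, X2, X3, X4, X5, X6, X7, X8}); total cost 13 + 9 = 22.
The greedy pick S4, S6, S5 costs 26; no covering selection beats 22.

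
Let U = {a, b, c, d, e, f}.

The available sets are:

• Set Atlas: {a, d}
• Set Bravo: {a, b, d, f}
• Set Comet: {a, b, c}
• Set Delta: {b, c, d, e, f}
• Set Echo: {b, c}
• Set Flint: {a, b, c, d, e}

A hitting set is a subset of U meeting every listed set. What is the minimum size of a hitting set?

2

H = {b, d} meets every set (each contains at least one member of H), and |H| = 2.
The sets Atlas, Echo are pairwise disjoint, so any hitting set needs a separate item for each — at least 2. Hence 2 is optimal.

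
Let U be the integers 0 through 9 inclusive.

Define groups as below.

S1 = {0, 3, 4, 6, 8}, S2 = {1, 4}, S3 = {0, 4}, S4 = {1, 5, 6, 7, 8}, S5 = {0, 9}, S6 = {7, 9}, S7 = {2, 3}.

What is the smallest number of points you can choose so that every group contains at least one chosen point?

4

Take H = {2, 4, 6, 9}. Each listed group contains at least one of these, so H is a hitting set of size 4.
No choice of 3 points meets every group, so 4 is the minimum.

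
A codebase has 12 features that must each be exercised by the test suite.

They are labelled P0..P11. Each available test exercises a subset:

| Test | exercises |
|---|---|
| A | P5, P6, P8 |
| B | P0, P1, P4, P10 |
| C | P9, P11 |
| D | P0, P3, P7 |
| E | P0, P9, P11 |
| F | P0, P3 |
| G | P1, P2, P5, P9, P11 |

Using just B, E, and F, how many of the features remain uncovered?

5

Union of B, E, F = {P0, P1, P3, P4, P9, P10, P11}.
Not covered: P2, P5, P6, P7, P8 — 5 features.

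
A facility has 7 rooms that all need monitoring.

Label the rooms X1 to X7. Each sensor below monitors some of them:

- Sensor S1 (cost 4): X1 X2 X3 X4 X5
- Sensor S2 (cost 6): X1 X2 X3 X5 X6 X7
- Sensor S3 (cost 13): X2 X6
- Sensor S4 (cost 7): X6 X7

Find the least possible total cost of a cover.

10

S1, S2 together cover every room (S1 ∪ S2 = {X1, X2, X3, X4, X5, X6, X7}); total cost 4 + 6 = 10.
No covering selection has total cost below 10.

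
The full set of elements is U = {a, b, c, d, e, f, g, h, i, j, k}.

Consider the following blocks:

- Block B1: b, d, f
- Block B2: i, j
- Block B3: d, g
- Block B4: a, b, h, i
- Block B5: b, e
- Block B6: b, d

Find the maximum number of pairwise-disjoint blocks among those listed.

3

B2, B3, B5 are pairwise disjoint (B2={i,j}; B3={d,g}; B5={b,e}).
Every remaining block overlaps one of these, and no 4 of the listed blocks are pairwise disjoint, so 3 is the maximum.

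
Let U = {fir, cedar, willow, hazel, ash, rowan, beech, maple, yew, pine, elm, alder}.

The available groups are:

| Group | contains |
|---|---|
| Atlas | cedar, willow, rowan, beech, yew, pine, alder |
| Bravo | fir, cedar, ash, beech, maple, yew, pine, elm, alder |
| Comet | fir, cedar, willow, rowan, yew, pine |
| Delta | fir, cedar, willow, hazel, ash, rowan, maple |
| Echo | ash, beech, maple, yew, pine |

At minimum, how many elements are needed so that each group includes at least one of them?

H = {willow, beech} meets every group (each contains at least one member of H), and |H| = 2.
No single element lies in every group, so at least 2 are needed and 2 is optimal.

2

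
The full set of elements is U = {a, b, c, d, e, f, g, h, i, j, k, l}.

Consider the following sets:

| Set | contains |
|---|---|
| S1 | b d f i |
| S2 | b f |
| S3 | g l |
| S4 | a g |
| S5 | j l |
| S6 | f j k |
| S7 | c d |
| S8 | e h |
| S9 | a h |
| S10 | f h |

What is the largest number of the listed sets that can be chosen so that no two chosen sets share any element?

S2, S4, S5, S7, S8 are pairwise disjoint (S2={b,f}; S4={a,g}; S5={j,l}; S7={c,d}; S8={e,h}).
Every remaining set overlaps one of these, and no 6 of the listed sets are pairwise disjoint, so 5 is the maximum.

5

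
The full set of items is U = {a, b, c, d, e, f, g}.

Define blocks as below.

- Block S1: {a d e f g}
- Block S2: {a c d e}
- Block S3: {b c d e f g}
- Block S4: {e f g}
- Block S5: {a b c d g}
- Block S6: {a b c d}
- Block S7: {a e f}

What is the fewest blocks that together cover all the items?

2

Take {S1, S3}. Their union is {a, b, c, d, e, f, g}, which is all 7 items.
No single block has all 7 items (the largest, S3, has 6), so 2 is optimal.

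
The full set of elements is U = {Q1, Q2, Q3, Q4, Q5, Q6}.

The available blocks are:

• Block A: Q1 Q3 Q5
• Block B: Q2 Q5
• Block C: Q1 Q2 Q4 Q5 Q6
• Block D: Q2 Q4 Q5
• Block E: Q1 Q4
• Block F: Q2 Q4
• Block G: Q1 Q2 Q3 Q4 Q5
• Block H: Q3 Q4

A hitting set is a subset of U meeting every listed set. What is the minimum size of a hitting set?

Take T = {Q4, Q5}. Each listed block contains at least one of these, so T is a hitting set of size 2.
The blocks A, F are pairwise disjoint, so any hitting set needs a separate element for each — at least 2. Hence 2 is optimal.

2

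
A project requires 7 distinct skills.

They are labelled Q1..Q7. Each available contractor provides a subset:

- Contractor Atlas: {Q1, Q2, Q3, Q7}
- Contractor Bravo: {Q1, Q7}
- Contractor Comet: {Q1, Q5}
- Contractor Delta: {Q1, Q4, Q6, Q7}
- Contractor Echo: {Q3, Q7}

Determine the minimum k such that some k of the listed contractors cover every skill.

3

Atlas and Comet and Delta together: Atlas ∪ Comet ∪ Delta = {Q1, Q2, Q3, Q4, Q5, Q6, Q7} — every skill is covered.
Only Atlas contains Q2, so Atlas is forced; the remaining 3 skills need at least 2 more contractors (each remaining contractor adds at most 2) — so at least 3 contractors are needed, and 3 is optimal.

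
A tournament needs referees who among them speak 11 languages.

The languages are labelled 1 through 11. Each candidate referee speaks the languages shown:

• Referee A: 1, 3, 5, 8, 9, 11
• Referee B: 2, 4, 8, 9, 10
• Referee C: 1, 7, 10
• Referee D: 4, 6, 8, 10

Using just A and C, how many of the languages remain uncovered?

Union of A, C = {1, 3, 5, 7, 8, 9, 10, 11}.
Not covered: 2, 4, 6 — 3 languages.

3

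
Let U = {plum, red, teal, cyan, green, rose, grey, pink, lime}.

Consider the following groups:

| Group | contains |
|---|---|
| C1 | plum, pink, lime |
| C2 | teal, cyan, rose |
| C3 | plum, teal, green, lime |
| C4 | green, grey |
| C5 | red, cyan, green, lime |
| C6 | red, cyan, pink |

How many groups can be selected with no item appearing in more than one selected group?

C1, C2, C4 are pairwise disjoint (C1={plum,pink,lime}; C2={teal,cyan,rose}; C4={green,grey}).
Every remaining group overlaps one of these, and no 4 of the listed groups are pairwise disjoint, so 3 is the maximum.

3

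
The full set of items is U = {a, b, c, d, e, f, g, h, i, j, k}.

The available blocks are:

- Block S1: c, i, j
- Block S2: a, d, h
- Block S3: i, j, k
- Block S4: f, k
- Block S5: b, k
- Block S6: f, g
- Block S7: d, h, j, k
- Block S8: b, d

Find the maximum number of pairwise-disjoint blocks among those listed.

S1, S2, S5, S6 are pairwise disjoint (S1={c,i,j}; S2={a,d,h}; S5={b,k}; S6={f,g}).
Every remaining block overlaps one of these, and no 5 of the listed blocks are pairwise disjoint, so 4 is the maximum.

4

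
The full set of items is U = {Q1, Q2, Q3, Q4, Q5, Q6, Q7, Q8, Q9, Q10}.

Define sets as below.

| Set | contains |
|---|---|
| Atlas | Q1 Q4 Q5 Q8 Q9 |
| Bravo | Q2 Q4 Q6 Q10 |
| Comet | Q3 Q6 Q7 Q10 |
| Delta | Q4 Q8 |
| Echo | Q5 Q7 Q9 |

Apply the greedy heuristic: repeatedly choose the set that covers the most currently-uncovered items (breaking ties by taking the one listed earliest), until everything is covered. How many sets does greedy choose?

3

Greedy: pick Atlas (covers 5 new) → pick Comet (covers 4 new) → pick Bravo (covers 1 new). Total picks: 3.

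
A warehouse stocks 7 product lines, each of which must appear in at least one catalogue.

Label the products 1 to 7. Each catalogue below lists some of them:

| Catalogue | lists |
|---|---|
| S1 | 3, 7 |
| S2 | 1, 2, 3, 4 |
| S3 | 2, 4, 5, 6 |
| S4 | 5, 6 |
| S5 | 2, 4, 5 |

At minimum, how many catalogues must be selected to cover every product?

3

S1 and S2 and S3 together: S1 ∪ S2 ∪ S3 = {1, 2, 3, 4, 5, 6, 7} — every product is covered.
Only S2 contains 1, so S2 is forced; the remaining 3 products need at least 2 more catalogues (each remaining catalogue adds at most 2) — so at least 3 catalogues are needed, and 3 is optimal.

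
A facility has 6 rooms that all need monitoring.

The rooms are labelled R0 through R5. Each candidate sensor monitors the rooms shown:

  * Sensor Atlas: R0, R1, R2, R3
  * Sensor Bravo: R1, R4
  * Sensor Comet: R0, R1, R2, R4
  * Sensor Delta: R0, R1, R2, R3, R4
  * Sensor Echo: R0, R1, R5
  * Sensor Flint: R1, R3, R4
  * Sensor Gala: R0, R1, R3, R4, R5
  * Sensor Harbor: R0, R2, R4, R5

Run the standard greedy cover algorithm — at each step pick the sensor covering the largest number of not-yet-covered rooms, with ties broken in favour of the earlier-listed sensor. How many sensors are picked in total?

Greedy: pick Delta (covers 5 new) → pick Echo (covers 1 new). Total picks: 2.

2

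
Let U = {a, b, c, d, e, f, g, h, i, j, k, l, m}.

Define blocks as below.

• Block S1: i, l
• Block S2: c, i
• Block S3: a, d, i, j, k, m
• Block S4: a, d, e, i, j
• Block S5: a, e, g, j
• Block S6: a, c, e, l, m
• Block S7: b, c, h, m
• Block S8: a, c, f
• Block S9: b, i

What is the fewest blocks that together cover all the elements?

Take {S1, S3, S5, S7, S8}. Their union is {a, b, c, d, e, f, g, h, i, j, k, l, m}, which is all 13 elements.
No 4 of the 9 blocks cover everything (all 126 combinations miss at least one element), so 5 is optimal.

5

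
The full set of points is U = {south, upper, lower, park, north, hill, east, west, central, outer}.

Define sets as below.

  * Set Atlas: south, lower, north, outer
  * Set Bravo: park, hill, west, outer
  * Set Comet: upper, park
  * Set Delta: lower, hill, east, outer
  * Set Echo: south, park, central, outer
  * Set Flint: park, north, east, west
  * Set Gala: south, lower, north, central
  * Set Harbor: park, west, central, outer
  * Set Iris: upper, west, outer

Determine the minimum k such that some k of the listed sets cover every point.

Bravo and Comet and Flint and Gala together: Bravo ∪ Comet ∪ Flint ∪ Gala = {south, upper, lower, park, north, hill, east, west, central, outer} — every point is covered.
No 3 of the 9 sets cover everything (all 84 combinations miss at least one point), so 4 is optimal.

4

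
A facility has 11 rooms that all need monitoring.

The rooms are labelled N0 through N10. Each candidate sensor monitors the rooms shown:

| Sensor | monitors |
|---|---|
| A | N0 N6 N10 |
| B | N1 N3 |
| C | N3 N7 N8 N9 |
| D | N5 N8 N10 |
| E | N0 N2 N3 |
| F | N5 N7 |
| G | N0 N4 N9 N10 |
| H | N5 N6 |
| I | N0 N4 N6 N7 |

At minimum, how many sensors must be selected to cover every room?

5

B and D and E and G and I together: B ∪ D ∪ E ∪ G ∪ I = {N0, N1, N2, N3, N4, N5, N6, N7, N8, N9, N10} — every room is covered.
No 4 of the 9 sensors cover everything (all 126 combinations miss at least one room), so 5 is optimal.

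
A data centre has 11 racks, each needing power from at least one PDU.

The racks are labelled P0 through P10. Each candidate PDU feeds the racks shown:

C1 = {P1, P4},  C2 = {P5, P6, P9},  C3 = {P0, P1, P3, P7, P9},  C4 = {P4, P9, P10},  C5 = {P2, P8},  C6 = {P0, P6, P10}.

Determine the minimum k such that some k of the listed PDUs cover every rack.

Take {C2, C3, C4, C5}. Their union is {P0, P1, P2, P3, P4, P5, P6, P7, P8, P9, P10}, which is all 11 racks.
Only C3 contains P3, so C3 is forced; the remaining 6 racks need at least 3 more PDUs (each remaining PDU adds at most 2) — so at least 4 PDUs are needed, and 4 is optimal.

4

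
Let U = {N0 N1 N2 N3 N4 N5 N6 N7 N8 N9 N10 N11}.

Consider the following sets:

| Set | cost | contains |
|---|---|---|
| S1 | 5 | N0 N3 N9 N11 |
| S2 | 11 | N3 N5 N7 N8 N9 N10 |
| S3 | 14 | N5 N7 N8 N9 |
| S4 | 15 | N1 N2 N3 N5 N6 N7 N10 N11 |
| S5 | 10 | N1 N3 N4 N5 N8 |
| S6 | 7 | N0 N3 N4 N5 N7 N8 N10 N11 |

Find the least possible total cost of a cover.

27

S1, S4, S6 together cover every point (S1 ∪ S4 ∪ S6 = {N0, N1, N2, N3, N4, N5, N6, N7, N8, N9, N10, N11}); total cost 5 + 15 + 7 = 27.
No covering selection has total cost below 27.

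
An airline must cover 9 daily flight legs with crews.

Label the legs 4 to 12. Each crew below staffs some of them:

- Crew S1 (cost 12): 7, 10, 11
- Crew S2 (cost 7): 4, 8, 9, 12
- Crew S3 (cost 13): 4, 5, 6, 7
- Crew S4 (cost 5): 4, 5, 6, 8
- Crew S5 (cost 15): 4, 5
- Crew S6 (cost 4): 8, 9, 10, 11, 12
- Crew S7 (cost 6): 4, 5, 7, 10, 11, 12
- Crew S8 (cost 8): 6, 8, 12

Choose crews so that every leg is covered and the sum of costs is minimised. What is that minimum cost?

15

S4, S6, S7 together cover every leg (S4 ∪ S6 ∪ S7 = {4, 5, 6, 7, 8, 9, 10, 11, 12}); total cost 5 + 4 + 6 = 15.
No covering selection has total cost below 15.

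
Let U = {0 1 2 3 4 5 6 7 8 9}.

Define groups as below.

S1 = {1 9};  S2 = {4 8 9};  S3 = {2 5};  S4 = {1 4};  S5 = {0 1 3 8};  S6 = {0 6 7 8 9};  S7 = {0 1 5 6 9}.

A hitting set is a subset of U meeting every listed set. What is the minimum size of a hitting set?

The 3 points {1, 5, 8} hit every group.
The groups S3, S4, S6 are pairwise disjoint, so any hitting set needs a separate point for each — at least 3. Hence 3 is optimal.

3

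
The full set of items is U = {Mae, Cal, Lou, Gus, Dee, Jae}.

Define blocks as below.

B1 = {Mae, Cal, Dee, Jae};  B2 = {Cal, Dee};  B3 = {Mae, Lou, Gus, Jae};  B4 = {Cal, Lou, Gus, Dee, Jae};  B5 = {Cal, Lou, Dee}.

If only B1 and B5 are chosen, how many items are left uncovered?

Union of B1, B5 = {Mae, Cal, Lou, Dee, Jae}.
Not covered: Gus — 1 item.

1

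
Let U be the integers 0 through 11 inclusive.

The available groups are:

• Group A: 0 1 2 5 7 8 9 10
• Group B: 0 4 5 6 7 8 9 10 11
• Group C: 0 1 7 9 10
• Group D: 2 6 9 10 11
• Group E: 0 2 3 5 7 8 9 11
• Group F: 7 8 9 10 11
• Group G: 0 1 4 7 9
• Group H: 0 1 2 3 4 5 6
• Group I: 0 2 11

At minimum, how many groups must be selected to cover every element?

Take {F, H}. Their union is {0, 1, 2, 3, 4, 5, 6, 7, 8, 9, 10, 11}, which is all 12 elements.
No single group has all 12 elements (the largest, B, has 9), so 2 is optimal.

2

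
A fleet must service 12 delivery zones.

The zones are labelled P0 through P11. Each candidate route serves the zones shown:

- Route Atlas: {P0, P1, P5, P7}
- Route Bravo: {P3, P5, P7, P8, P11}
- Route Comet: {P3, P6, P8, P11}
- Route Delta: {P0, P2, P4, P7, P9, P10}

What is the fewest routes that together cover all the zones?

Atlas and Comet and Delta together: Atlas ∪ Comet ∪ Delta = {P0, P1, P2, P3, P4, P5, P6, P7, P8, P9, P10, P11} — every zone is covered.
Only Atlas contains P1, so Atlas is forced; the remaining 8 zones need at least 2 more routes (each remaining route adds at most 4) — so at least 3 routes are needed, and 3 is optimal.

3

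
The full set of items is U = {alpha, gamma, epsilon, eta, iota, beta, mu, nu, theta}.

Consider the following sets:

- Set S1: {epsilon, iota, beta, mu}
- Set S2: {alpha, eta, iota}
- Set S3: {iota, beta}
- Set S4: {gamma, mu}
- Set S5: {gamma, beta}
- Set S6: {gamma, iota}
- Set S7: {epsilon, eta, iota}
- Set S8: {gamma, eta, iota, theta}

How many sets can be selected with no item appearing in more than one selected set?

S2, S4 are pairwise disjoint (S2={alpha,eta,iota}; S4={gamma,mu}).
Every remaining set overlaps one of these, and no 3 of the listed sets are pairwise disjoint, so 2 is the maximum.

2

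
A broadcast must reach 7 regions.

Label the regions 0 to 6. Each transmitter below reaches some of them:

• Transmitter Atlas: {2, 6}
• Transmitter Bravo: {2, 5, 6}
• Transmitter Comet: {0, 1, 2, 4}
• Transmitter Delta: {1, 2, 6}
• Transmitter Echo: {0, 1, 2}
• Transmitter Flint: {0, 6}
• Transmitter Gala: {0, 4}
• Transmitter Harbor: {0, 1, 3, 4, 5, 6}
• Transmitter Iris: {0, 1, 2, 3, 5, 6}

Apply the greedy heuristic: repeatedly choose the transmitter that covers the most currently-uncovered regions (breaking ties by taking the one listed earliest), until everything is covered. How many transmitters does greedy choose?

Greedy: pick Harbor (covers 6 new) → pick Atlas (covers 1 new). Total picks: 2.

2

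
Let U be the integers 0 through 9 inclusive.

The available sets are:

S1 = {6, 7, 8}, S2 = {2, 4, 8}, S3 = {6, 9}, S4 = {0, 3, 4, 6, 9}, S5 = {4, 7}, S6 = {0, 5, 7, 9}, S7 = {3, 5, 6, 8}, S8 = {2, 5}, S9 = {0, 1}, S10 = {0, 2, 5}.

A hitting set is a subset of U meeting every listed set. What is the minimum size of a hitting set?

Take H = {0, 2, 6, 7}. Each listed set contains at least one of these, so H is a hitting set of size 4.
The sets S3, S5, S8, S9 are pairwise disjoint, so any hitting set needs a separate item for each — at least 4. Hence 4 is optimal.

4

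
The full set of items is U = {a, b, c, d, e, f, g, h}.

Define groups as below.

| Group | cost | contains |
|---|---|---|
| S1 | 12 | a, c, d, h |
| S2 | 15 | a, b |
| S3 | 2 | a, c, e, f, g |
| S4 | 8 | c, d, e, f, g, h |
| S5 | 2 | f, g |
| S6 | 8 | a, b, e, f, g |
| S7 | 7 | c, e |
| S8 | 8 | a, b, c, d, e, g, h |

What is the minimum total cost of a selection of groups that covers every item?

S3, S8 together cover every item (S3 ∪ S8 = {a, b, c, d, e, f, g, h}); total cost 2 + 8 = 10.
No covering selection has total cost below 10.

10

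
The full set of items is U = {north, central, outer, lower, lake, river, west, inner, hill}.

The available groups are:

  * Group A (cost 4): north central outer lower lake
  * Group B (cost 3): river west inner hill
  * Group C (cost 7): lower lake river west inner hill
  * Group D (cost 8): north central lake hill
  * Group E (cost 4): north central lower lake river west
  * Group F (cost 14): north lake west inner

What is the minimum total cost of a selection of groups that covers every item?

7

A, B together cover every item (A ∪ B = {north, central, outer, lower, lake, river, west, inner, hill}); total cost 4 + 3 = 7.
The greedy pick E, B, A costs 11; no covering selection beats 7.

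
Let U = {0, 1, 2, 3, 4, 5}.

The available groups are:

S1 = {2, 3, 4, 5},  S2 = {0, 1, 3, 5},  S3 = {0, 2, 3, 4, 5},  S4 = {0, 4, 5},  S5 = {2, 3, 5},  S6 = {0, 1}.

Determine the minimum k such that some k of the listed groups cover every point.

S2 and S3 together: S2 ∪ S3 = {0, 1, 2, 3, 4, 5} — every point is covered.
No single group has all 6 points (the largest, S3, has 5), so 2 is optimal.

2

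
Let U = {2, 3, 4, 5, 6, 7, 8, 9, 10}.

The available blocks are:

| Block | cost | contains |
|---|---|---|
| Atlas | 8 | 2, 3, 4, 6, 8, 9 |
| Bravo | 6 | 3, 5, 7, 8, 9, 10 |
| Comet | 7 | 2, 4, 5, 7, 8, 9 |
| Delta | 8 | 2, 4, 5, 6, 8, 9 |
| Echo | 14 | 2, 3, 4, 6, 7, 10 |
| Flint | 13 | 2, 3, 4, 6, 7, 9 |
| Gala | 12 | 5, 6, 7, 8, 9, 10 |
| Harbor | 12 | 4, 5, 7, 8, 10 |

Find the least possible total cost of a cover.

14

Bravo, Delta together cover every point (Bravo ∪ Delta = {2, 3, 4, 5, 6, 7, 8, 9, 10}); total cost 6 + 8 = 14.
No covering selection has total cost below 14.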